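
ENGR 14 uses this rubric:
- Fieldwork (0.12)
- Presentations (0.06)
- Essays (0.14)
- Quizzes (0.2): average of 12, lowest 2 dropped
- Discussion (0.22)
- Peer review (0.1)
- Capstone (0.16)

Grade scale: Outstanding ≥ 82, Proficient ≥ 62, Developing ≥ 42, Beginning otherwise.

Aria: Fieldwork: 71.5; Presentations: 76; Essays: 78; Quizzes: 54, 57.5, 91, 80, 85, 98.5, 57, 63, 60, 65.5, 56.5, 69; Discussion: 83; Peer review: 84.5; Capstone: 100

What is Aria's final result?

Proficient

Quizzes: drop 54, 56.5 → average of remaining 10 = 726.5/10 = 72.65
Weighted total:
  Fieldwork 71.5 × 0.12 = 8.58
  Presentations 76 × 0.06 = 4.56
  Essays 78 × 0.14 = 10.92
  Quizzes 72.65 × 0.2 = 14.53
  Discussion 83 × 0.22 = 18.26
  Peer review 84.5 × 0.1 = 8.45
  Capstone 100 × 0.16 = 16
Sum = 81.3
81.3 is ≥ 62 and < 82 → Proficient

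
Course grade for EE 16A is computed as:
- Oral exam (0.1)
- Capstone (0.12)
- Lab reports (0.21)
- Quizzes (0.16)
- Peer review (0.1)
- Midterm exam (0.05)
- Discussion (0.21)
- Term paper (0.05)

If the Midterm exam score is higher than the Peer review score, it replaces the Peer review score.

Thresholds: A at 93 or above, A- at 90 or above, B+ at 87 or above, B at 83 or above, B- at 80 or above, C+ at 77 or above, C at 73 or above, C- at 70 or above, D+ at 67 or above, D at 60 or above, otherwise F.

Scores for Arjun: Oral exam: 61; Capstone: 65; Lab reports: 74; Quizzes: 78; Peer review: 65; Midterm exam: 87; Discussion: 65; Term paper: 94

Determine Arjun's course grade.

Midterm exam (87) > Peer review (65), so Peer review counts as 87.
Weighted total:
  Oral exam 61 × 0.1 = 6.1
  Capstone 65 × 0.12 = 7.8
  Lab reports 74 × 0.21 = 15.54
  Quizzes 78 × 0.16 = 12.48
  Peer review 87 × 0.1 = 8.7
  Midterm exam 87 × 0.05 = 4.35
  Discussion 65 × 0.21 = 13.65
  Term paper 94 × 0.05 = 4.7
Sum = 73.32
73.32 is ≥ 73 and < 77 → C

C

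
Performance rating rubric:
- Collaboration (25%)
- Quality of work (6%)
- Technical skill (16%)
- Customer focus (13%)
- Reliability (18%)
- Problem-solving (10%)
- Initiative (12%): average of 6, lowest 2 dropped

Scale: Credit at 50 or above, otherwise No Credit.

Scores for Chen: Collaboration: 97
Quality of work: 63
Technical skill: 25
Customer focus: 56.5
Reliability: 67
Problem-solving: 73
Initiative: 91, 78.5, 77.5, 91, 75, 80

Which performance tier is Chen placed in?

Credit

Initiative: drop 75, 77.5 → average of remaining 4 = 340.5/4 = 85.125
Weighted total:
  Collaboration 97 × 0.25 = 24.25
  Quality of work 63 × 0.06 = 3.78
  Technical skill 25 × 0.16 = 4
  Customer focus 56.5 × 0.13 = 7.345
  Reliability 67 × 0.18 = 12.06
  Problem-solving 73 × 0.1 = 7.3
  Initiative 85.125 × 0.12 = 10.215
Sum = 68.95
68.95 ≥ 50 → Credit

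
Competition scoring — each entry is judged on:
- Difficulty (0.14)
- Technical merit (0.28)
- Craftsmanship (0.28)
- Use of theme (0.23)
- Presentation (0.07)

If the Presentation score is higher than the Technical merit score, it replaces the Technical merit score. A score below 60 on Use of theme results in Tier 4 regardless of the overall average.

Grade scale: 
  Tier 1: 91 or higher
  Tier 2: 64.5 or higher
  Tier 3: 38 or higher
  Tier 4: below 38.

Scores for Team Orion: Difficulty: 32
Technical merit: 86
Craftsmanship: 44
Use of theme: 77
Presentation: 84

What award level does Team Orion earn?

Presentation (84) ≤ Technical merit (86), so Technical merit stays at 86.
Use of theme score 77 ≥ 60: minimum met.
Weighted total:
  Difficulty 32 × 0.14 = 4.48
  Technical merit 86 × 0.28 = 24.08
  Craftsmanship 44 × 0.28 = 12.32
  Use of theme 77 × 0.23 = 17.71
  Presentation 84 × 0.07 = 5.88
Sum = 64.47
64.47 is ≥ 38 and < 64.5 → Tier 3

Tier 3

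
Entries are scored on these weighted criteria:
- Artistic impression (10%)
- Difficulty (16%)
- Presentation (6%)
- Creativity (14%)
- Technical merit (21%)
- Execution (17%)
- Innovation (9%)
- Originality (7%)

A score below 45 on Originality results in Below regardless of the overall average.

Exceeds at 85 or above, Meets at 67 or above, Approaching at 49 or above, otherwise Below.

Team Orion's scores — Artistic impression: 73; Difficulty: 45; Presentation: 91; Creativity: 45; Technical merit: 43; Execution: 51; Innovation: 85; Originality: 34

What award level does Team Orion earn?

Originality score 34 < 45: minimum not met.
Weighted total:
  Artistic impression 73 × 0.1 = 7.3
  Difficulty 45 × 0.16 = 7.2
  Presentation 91 × 0.06 = 5.46
  Creativity 45 × 0.14 = 6.3
  Technical merit 43 × 0.21 = 9.03
  Execution 51 × 0.17 = 8.67
  Innovation 85 × 0.09 = 7.65
  Originality 34 × 0.07 = 2.38
Sum = 53.99
Because the Originality minimum was not met, the result is Below.

Below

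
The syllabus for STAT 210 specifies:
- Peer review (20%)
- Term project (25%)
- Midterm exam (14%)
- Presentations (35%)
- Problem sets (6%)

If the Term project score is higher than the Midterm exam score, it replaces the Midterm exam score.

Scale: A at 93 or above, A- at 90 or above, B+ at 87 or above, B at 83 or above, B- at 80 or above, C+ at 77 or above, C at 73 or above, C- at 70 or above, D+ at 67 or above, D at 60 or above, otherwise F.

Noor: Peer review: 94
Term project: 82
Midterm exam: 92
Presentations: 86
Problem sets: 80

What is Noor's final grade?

Term project (82) ≤ Midterm exam (92), so Midterm exam stays at 92.
Weighted total:
  Peer review 94 × 0.2 = 18.8
  Term project 82 × 0.25 = 20.5
  Midterm exam 92 × 0.14 = 12.88
  Presentations 86 × 0.35 = 30.1
  Problem sets 80 × 0.06 = 4.8
Sum = 87.08
87.08 is ≥ 87 and < 90 → B+

B+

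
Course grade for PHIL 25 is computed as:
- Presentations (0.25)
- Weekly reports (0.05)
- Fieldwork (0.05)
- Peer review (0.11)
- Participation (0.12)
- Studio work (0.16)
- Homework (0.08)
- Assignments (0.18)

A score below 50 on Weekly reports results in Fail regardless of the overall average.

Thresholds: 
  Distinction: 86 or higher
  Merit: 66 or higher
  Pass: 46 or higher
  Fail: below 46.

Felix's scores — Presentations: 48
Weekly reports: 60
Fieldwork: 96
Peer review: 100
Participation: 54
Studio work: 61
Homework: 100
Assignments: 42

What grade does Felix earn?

Pass

Weekly reports score 60 ≥ 50: minimum met.
Weighted total:
  Presentations 48 × 0.25 = 12
  Weekly reports 60 × 0.05 = 3
  Fieldwork 96 × 0.05 = 4.8
  Peer review 100 × 0.11 = 11
  Participation 54 × 0.12 = 6.48
  Studio work 61 × 0.16 = 9.76
  Homework 100 × 0.08 = 8
  Assignments 42 × 0.18 = 7.56
Sum = 62.6
62.6 is ≥ 46 and < 66 → Pass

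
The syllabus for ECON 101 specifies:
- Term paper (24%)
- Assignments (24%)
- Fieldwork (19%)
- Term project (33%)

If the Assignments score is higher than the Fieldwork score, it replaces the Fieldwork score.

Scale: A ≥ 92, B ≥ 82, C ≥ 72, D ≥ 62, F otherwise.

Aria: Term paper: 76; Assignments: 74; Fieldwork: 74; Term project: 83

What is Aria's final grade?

C

Assignments (74) ≤ Fieldwork (74), so Fieldwork stays at 74.
Weighted total:
  Term paper 76 × 0.24 = 18.24
  Assignments 74 × 0.24 = 17.76
  Fieldwork 74 × 0.19 = 14.06
  Term project 83 × 0.33 = 27.39
Sum = 77.45
77.45 is ≥ 72 and < 82 → C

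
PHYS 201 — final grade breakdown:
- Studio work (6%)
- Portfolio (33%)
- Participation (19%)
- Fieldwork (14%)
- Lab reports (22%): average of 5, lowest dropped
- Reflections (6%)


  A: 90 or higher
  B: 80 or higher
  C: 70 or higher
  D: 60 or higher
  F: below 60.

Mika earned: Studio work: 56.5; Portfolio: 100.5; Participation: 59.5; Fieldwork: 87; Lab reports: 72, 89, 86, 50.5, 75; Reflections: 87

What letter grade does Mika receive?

B

Lab reports: drop 50.5 → average of remaining 4 = 322/4 = 80.5
Weighted total:
  Studio work 56.5 × 0.06 = 3.39
  Portfolio 100.5 × 0.33 = 33.165
  Participation 59.5 × 0.19 = 11.305
  Fieldwork 87 × 0.14 = 12.18
  Lab reports 80.5 × 0.22 = 17.71
  Reflections 87 × 0.06 = 5.22
Sum = 82.97
82.97 is ≥ 80 and < 90 → B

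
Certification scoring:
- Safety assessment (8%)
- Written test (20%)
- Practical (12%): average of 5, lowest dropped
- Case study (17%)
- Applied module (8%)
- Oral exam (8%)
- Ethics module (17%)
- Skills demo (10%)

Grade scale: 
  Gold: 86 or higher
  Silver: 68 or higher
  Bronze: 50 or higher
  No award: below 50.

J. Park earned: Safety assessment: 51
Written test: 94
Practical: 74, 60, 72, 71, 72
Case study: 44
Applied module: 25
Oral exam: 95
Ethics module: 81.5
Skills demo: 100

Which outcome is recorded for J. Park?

Practical: drop 60 → average of remaining 4 = 289/4 = 72.25
Weighted total:
  Safety assessment 51 × 0.08 = 4.08
  Written test 94 × 0.2 = 18.8
  Practical 72.25 × 0.12 = 8.67
  Case study 44 × 0.17 = 7.48
  Applied module 25 × 0.08 = 2
  Oral exam 95 × 0.08 = 7.6
  Ethics module 81.5 × 0.17 = 13.855
  Skills demo 100 × 0.1 = 10
Sum = 72.485
72.485 is ≥ 68 and < 86 → Silver

Silver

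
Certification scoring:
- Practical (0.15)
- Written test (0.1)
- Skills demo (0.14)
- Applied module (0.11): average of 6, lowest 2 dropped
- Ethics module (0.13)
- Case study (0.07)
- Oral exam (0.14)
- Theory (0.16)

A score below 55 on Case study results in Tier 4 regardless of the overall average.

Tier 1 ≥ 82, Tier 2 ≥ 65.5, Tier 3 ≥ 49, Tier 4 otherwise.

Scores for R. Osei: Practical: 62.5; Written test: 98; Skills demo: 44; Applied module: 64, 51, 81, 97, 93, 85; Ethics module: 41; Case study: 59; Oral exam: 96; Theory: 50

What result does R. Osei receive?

Applied module: drop 51, 64 → average of remaining 4 = 356/4 = 89
Case study score 59 ≥ 55: minimum met.
Weighted total:
  Practical 62.5 × 0.15 = 9.375
  Written test 98 × 0.1 = 9.8
  Skills demo 44 × 0.14 = 6.16
  Applied module 89 × 0.11 = 9.79
  Ethics module 41 × 0.13 = 5.33
  Case study 59 × 0.07 = 4.13
  Oral exam 96 × 0.14 = 13.44
  Theory 50 × 0.16 = 8
Sum = 66.025
66.025 is ≥ 65.5 and < 82 → Tier 2

Tier 2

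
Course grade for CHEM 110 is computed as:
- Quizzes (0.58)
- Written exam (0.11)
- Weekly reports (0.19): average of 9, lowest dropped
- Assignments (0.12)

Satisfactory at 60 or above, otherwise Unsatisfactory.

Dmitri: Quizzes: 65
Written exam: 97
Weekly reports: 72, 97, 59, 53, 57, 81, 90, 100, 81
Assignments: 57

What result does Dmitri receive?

Weekly reports: drop 53 → average of remaining 8 = 637/8 = 79.625
Weighted total:
  Quizzes 65 × 0.58 = 37.7
  Written exam 97 × 0.11 = 10.67
  Weekly reports 79.625 × 0.19 = 15.12875
  Assignments 57 × 0.12 = 6.84
Sum = 70.33875
70.33875 ≥ 60 → Satisfactory

Satisfactory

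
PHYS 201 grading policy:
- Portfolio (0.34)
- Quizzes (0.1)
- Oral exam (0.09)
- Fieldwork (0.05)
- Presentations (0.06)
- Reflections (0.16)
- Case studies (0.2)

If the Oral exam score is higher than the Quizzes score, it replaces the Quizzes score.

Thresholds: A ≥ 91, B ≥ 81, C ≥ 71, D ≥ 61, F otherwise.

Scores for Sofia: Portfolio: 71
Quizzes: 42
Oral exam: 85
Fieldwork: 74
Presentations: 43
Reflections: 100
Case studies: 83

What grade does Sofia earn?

C

Oral exam (85) > Quizzes (42), so Quizzes counts as 85.
Weighted total:
  Portfolio 71 × 0.34 = 24.14
  Quizzes 85 × 0.1 = 8.5
  Oral exam 85 × 0.09 = 7.65
  Fieldwork 74 × 0.05 = 3.7
  Presentations 43 × 0.06 = 2.58
  Reflections 100 × 0.16 = 16
  Case studies 83 × 0.2 = 16.6
Sum = 79.17
79.17 is ≥ 71 and < 81 → C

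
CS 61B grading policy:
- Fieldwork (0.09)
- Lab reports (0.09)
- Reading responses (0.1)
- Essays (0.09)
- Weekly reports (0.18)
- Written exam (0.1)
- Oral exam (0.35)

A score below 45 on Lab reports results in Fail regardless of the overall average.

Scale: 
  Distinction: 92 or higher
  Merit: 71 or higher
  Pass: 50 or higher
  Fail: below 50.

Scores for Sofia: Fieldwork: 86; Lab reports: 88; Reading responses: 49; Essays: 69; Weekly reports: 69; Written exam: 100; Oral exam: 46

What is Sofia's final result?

Lab reports score 88 ≥ 45: minimum met.
Weighted total:
  Fieldwork 86 × 0.09 = 7.74
  Lab reports 88 × 0.09 = 7.92
  Reading responses 49 × 0.1 = 4.9
  Essays 69 × 0.09 = 6.21
  Weekly reports 69 × 0.18 = 12.42
  Written exam 100 × 0.1 = 10
  Oral exam 46 × 0.35 = 16.1
Sum = 65.29
65.29 is ≥ 50 and < 71 → Pass

Pass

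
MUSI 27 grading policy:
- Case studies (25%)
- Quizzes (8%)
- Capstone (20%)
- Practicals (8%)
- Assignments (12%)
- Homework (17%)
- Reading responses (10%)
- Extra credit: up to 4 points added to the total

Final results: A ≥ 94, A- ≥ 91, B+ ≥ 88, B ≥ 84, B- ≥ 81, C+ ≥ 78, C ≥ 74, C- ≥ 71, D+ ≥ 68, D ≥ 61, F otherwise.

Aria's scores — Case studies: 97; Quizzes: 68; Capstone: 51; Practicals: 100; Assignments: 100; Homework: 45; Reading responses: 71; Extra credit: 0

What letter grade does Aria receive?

C

Weighted total:
  Case studies 97 × 0.25 = 24.25
  Quizzes 68 × 0.08 = 5.44
  Capstone 51 × 0.2 = 10.2
  Practicals 100 × 0.08 = 8
  Assignments 100 × 0.12 = 12
  Homework 45 × 0.17 = 7.65
  Reading responses 71 × 0.1 = 7.1
Sum = 74.64
Extra credit: 74.64 + 0 = 74.64
74.64 is ≥ 74 and < 78 → C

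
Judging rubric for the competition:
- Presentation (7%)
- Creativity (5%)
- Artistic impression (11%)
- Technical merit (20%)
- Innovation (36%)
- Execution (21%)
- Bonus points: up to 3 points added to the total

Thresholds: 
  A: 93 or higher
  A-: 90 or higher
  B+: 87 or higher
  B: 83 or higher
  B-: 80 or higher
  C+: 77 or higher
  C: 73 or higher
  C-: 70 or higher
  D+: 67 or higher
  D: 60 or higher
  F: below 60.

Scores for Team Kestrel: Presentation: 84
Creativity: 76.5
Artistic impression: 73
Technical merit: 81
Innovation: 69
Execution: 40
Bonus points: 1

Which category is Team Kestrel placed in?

D+

Weighted total:
  Presentation 84 × 0.07 = 5.88
  Creativity 76.5 × 0.05 = 3.825
  Artistic impression 73 × 0.11 = 8.03
  Technical merit 81 × 0.2 = 16.2
  Innovation 69 × 0.36 = 24.84
  Execution 40 × 0.21 = 8.4
Sum = 67.175
Bonus points: 67.175 + 1 = 68.175
68.175 is ≥ 67 and < 70 → D+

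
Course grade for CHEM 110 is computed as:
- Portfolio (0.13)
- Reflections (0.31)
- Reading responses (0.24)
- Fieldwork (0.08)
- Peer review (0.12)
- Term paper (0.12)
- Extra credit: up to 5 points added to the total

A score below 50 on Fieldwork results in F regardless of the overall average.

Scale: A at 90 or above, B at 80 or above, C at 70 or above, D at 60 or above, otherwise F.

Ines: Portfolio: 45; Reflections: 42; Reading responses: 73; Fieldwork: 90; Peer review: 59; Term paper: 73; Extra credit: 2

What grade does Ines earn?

Fieldwork score 90 ≥ 50: minimum met.
Weighted total:
  Portfolio 45 × 0.13 = 5.85
  Reflections 42 × 0.31 = 13.02
  Reading responses 73 × 0.24 = 17.52
  Fieldwork 90 × 0.08 = 7.2
  Peer review 59 × 0.12 = 7.08
  Term paper 73 × 0.12 = 8.76
Sum = 59.43
Extra credit: 59.43 + 2 = 61.43
61.43 is ≥ 60 and < 70 → D

D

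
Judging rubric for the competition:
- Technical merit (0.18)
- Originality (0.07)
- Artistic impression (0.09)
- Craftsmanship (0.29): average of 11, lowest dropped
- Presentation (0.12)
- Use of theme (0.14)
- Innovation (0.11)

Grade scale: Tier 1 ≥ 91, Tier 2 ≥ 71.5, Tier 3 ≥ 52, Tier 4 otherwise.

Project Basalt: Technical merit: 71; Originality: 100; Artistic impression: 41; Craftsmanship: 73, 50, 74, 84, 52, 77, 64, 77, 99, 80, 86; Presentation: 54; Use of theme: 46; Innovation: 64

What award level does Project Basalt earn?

Tier 3

Craftsmanship: drop 50 → average of remaining 10 = 766/10 = 76.6
Weighted total:
  Technical merit 71 × 0.18 = 12.78
  Originality 100 × 0.07 = 7
  Artistic impression 41 × 0.09 = 3.69
  Craftsmanship 76.6 × 0.29 = 22.214
  Presentation 54 × 0.12 = 6.48
  Use of theme 46 × 0.14 = 6.44
  Innovation 64 × 0.11 = 7.04
Sum = 65.644
65.644 is ≥ 52 and < 71.5 → Tier 3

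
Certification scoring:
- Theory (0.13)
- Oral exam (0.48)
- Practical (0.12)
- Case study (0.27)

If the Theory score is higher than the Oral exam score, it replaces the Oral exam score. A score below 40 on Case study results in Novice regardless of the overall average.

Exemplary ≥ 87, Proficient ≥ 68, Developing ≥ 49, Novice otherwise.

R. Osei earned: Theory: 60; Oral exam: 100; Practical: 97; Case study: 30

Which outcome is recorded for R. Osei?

Theory (60) ≤ Oral exam (100), so Oral exam stays at 100.
Case study score 30 < 40: minimum not met.
Weighted total:
  Theory 60 × 0.13 = 7.8
  Oral exam 100 × 0.48 = 48
  Practical 97 × 0.12 = 11.64
  Case study 30 × 0.27 = 8.1
Sum = 75.54
Because the Case study minimum was not met, the result is Novice.

Novice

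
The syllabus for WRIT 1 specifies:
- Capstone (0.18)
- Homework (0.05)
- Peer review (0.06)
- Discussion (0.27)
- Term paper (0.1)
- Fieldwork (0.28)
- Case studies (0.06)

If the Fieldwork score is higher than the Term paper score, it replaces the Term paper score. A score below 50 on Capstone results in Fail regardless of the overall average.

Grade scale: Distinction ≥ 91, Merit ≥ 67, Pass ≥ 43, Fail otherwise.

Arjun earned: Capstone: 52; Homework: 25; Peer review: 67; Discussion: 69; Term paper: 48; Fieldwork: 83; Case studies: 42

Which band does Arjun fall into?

Merit

Fieldwork (83) > Term paper (48), so Term paper counts as 83.
Capstone score 52 ≥ 50: minimum met.
Weighted total:
  Capstone 52 × 0.18 = 9.36
  Homework 25 × 0.05 = 1.25
  Peer review 67 × 0.06 = 4.02
  Discussion 69 × 0.27 = 18.63
  Term paper 83 × 0.1 = 8.3
  Fieldwork 83 × 0.28 = 23.24
  Case studies 42 × 0.06 = 2.52
Sum = 67.32
67.32 is ≥ 67 and < 91 → Merit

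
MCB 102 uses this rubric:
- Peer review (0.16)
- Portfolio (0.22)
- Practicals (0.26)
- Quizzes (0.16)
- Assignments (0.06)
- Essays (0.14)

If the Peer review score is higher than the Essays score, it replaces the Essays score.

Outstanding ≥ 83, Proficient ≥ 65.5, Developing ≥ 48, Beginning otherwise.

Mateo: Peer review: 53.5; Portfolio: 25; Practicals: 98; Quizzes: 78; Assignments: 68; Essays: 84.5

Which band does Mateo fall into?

Peer review (53.5) ≤ Essays (84.5), so Essays stays at 84.5.
Weighted total:
  Peer review 53.5 × 0.16 = 8.56
  Portfolio 25 × 0.22 = 5.5
  Practicals 98 × 0.26 = 25.48
  Quizzes 78 × 0.16 = 12.48
  Assignments 68 × 0.06 = 4.08
  Essays 84.5 × 0.14 = 11.83
Sum = 67.93
67.93 is ≥ 65.5 and < 83 → Proficient

Proficient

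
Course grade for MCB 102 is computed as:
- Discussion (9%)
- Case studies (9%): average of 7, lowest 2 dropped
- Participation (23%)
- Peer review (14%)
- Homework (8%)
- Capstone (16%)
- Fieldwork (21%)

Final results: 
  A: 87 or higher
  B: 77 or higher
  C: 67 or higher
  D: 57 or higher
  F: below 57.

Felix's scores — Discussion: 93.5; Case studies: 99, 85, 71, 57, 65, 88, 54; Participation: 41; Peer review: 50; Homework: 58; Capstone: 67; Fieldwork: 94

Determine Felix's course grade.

Case studies: drop 54, 57 → average of remaining 5 = 408/5 = 81.6
Weighted total:
  Discussion 93.5 × 0.09 = 8.415
  Case studies 81.6 × 0.09 = 7.344
  Participation 41 × 0.23 = 9.43
  Peer review 50 × 0.14 = 7
  Homework 58 × 0.08 = 4.64
  Capstone 67 × 0.16 = 10.72
  Fieldwork 94 × 0.21 = 19.74
Sum = 67.289
67.289 is ≥ 67 and < 77 → C

C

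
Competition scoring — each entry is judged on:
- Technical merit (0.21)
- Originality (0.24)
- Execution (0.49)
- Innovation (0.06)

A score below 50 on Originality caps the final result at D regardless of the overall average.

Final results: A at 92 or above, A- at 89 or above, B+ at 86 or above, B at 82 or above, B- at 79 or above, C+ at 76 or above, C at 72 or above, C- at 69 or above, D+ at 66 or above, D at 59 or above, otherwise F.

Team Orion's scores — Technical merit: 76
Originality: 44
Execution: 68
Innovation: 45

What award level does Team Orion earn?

Originality score 44 < 50: minimum not met.
Weighted total:
  Technical merit 76 × 0.21 = 15.96
  Originality 44 × 0.24 = 10.56
  Execution 68 × 0.49 = 33.32
  Innovation 45 × 0.06 = 2.7
Sum = 62.54
62.54 would be D; cap at D applies → D.

D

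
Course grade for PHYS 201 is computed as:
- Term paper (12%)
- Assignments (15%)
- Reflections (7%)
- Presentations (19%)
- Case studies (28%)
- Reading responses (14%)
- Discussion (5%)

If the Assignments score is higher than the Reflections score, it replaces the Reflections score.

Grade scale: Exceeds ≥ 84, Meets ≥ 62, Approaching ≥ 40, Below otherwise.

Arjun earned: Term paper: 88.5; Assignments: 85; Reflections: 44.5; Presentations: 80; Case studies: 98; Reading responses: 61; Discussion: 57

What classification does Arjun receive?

Meets

Assignments (85) > Reflections (44.5), so Reflections counts as 85.
Weighted total:
  Term paper 88.5 × 0.12 = 10.62
  Assignments 85 × 0.15 = 12.75
  Reflections 85 × 0.07 = 5.95
  Presentations 80 × 0.19 = 15.2
  Case studies 98 × 0.28 = 27.44
  Reading responses 61 × 0.14 = 8.54
  Discussion 57 × 0.05 = 2.85
Sum = 83.35
83.35 is ≥ 62 and < 84 → Meets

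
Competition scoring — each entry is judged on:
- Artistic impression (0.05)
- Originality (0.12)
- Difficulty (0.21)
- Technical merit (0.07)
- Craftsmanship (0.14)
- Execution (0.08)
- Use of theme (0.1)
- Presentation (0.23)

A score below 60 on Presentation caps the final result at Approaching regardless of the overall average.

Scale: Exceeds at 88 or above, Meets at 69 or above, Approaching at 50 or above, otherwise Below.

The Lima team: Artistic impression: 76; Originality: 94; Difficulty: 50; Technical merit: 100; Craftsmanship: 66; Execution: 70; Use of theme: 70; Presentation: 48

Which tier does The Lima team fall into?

Approaching

Presentation score 48 < 60: minimum not met.
Weighted total:
  Artistic impression 76 × 0.05 = 3.8
  Originality 94 × 0.12 = 11.28
  Difficulty 50 × 0.21 = 10.5
  Technical merit 100 × 0.07 = 7
  Craftsmanship 66 × 0.14 = 9.24
  Execution 70 × 0.08 = 5.6
  Use of theme 70 × 0.1 = 7
  Presentation 48 × 0.23 = 11.04
Sum = 65.46
65.46 would be Approaching; cap at Approaching applies → Approaching.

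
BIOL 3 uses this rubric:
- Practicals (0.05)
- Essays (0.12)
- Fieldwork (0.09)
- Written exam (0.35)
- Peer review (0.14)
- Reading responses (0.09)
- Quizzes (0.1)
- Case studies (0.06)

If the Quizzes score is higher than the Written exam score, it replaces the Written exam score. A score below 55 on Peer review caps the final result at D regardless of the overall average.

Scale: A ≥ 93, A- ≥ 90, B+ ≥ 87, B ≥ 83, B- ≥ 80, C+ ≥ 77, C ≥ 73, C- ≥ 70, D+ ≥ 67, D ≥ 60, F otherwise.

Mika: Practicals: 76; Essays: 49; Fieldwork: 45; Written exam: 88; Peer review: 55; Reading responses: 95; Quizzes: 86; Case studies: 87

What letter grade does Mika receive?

C

Quizzes (86) ≤ Written exam (88), so Written exam stays at 88.
Peer review score 55 ≥ 55: minimum met.
Weighted total:
  Practicals 76 × 0.05 = 3.8
  Essays 49 × 0.12 = 5.88
  Fieldwork 45 × 0.09 = 4.05
  Written exam 88 × 0.35 = 30.8
  Peer review 55 × 0.14 = 7.7
  Reading responses 95 × 0.09 = 8.55
  Quizzes 86 × 0.1 = 8.6
  Case studies 87 × 0.06 = 5.22
Sum = 74.6
74.6 is ≥ 73 and < 77 → C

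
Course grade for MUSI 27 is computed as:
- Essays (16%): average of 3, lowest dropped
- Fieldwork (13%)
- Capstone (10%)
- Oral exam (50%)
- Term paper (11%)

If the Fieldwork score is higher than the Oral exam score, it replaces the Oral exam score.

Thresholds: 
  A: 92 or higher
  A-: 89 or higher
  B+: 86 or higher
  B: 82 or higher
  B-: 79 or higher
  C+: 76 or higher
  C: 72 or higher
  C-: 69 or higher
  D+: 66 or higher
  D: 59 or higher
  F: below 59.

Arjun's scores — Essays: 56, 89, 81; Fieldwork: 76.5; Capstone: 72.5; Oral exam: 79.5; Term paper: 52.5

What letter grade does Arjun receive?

Essays: drop 56 → average of remaining 2 = 170/2 = 85
Fieldwork (76.5) ≤ Oral exam (79.5), so Oral exam stays at 79.5.
Weighted total:
  Essays 85 × 0.16 = 13.6
  Fieldwork 76.5 × 0.13 = 9.945
  Capstone 72.5 × 0.1 = 7.25
  Oral exam 79.5 × 0.5 = 39.75
  Term paper 52.5 × 0.11 = 5.775
Sum = 76.32
76.32 is ≥ 76 and < 79 → C+

C+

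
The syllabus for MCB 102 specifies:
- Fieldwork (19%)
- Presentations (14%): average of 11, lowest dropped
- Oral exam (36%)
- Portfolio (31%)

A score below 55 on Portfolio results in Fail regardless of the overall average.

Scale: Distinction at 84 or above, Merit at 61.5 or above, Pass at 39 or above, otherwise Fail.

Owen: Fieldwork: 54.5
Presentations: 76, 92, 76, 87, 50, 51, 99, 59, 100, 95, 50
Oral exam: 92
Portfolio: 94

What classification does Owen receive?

Merit

Presentations: drop 50 → average of remaining 10 = 785/10 = 78.5
Portfolio score 94 ≥ 55: minimum met.
Weighted total:
  Fieldwork 54.5 × 0.19 = 10.355
  Presentations 78.5 × 0.14 = 10.99
  Oral exam 92 × 0.36 = 33.12
  Portfolio 94 × 0.31 = 29.14
Sum = 83.605
83.605 is ≥ 61.5 and < 84 → Merit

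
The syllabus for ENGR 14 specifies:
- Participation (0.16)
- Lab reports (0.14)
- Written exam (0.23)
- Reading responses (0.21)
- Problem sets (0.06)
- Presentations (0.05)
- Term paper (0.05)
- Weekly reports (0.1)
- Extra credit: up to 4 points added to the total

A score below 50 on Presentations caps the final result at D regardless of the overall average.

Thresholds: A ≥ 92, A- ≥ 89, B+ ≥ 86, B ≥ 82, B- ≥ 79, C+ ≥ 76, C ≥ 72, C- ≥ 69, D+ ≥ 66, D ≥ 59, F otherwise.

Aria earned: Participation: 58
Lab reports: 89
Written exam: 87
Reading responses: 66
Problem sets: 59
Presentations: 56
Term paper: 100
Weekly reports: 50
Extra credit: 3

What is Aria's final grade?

C

Presentations score 56 ≥ 50: minimum met.
Weighted total:
  Participation 58 × 0.16 = 9.28
  Lab reports 89 × 0.14 = 12.46
  Written exam 87 × 0.23 = 20.01
  Reading responses 66 × 0.21 = 13.86
  Problem sets 59 × 0.06 = 3.54
  Presentations 56 × 0.05 = 2.8
  Term paper 100 × 0.05 = 5
  Weekly reports 50 × 0.1 = 5
Sum = 71.95
Extra credit: 71.95 + 3 = 74.95
74.95 is ≥ 72 and < 76 → C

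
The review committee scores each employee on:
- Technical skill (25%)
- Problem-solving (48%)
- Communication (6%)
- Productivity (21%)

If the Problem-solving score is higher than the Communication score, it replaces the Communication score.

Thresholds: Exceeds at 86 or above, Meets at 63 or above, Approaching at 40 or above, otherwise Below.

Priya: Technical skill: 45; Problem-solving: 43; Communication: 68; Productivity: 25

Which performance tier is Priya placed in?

Problem-solving (43) ≤ Communication (68), so Communication stays at 68.
Weighted total:
  Technical skill 45 × 0.25 = 11.25
  Problem-solving 43 × 0.48 = 20.64
  Communication 68 × 0.06 = 4.08
  Productivity 25 × 0.21 = 5.25
Sum = 41.22
41.22 is ≥ 40 and < 63 → Approaching

Approaching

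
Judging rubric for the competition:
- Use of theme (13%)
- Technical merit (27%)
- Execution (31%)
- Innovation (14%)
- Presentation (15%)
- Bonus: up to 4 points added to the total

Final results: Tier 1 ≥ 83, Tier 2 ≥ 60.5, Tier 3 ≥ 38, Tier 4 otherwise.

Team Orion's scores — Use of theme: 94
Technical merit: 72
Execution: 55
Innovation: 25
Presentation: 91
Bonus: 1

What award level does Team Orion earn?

Weighted total:
  Use of theme 94 × 0.13 = 12.22
  Technical merit 72 × 0.27 = 19.44
  Execution 55 × 0.31 = 17.05
  Innovation 25 × 0.14 = 3.5
  Presentation 91 × 0.15 = 13.65
Sum = 65.86
Bonus: 65.86 + 1 = 66.86
66.86 is ≥ 60.5 and < 83 → Tier 2

Tier 2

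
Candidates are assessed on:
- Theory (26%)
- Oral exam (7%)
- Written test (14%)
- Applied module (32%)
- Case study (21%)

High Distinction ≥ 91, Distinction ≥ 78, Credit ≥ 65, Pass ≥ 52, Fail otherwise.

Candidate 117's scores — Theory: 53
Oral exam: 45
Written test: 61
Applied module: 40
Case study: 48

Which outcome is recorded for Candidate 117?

Fail

Weighted total:
  Theory 53 × 0.26 = 13.78
  Oral exam 45 × 0.07 = 3.15
  Written test 61 × 0.14 = 8.54
  Applied module 40 × 0.32 = 12.8
  Case study 48 × 0.21 = 10.08
Sum = 48.35
48.35 < 52 → Fail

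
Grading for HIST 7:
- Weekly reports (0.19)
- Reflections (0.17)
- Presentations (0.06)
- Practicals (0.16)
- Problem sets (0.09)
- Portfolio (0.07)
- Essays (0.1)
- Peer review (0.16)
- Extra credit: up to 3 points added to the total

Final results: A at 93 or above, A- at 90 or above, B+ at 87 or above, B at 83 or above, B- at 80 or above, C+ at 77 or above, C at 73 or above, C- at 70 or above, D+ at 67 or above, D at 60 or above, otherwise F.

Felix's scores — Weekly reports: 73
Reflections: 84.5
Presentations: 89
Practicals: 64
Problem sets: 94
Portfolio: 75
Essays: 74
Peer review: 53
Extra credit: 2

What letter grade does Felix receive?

Weighted total:
  Weekly reports 73 × 0.19 = 13.87
  Reflections 84.5 × 0.17 = 14.365
  Presentations 89 × 0.06 = 5.34
  Practicals 64 × 0.16 = 10.24
  Problem sets 94 × 0.09 = 8.46
  Portfolio 75 × 0.07 = 5.25
  Essays 74 × 0.1 = 7.4
  Peer review 53 × 0.16 = 8.48
Sum = 73.405
Extra credit: 73.405 + 2 = 75.405
75.405 is ≥ 73 and < 77 → C

C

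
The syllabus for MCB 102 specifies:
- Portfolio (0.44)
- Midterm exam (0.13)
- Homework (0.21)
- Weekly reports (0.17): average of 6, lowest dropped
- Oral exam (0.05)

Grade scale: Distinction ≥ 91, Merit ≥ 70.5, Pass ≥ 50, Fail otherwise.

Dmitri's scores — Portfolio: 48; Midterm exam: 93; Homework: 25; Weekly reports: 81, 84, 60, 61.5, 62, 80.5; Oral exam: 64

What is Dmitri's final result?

Weekly reports: drop 60 → average of remaining 5 = 369/5 = 73.8
Weighted total:
  Portfolio 48 × 0.44 = 21.12
  Midterm exam 93 × 0.13 = 12.09
  Homework 25 × 0.21 = 5.25
  Weekly reports 73.8 × 0.17 = 12.546
  Oral exam 64 × 0.05 = 3.2
Sum = 54.206
54.206 is ≥ 50 and < 70.5 → Pass

Pass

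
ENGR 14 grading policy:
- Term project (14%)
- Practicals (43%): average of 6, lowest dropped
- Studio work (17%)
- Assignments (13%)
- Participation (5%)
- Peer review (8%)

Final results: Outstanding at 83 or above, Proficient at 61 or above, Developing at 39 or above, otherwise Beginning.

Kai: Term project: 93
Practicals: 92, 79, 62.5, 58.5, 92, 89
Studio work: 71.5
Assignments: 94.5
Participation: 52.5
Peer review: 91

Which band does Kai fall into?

Practicals: drop 58.5 → average of remaining 5 = 414.5/5 = 82.9
Weighted total:
  Term project 93 × 0.14 = 13.02
  Practicals 82.9 × 0.43 = 35.647
  Studio work 71.5 × 0.17 = 12.155
  Assignments 94.5 × 0.13 = 12.285
  Participation 52.5 × 0.05 = 2.625
  Peer review 91 × 0.08 = 7.28
Sum = 83.012
83.012 ≥ 83 → Outstanding

Outstanding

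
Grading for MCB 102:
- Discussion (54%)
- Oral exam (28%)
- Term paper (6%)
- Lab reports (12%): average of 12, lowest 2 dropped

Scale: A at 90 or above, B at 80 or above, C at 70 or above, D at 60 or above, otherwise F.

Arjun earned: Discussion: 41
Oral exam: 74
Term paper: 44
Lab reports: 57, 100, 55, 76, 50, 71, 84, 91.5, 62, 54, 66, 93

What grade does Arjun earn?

F

Lab reports: drop 50, 54 → average of remaining 10 = 755.5/10 = 75.55
Weighted total:
  Discussion 41 × 0.54 = 22.14
  Oral exam 74 × 0.28 = 20.72
  Term paper 44 × 0.06 = 2.64
  Lab reports 75.55 × 0.12 = 9.066
Sum = 54.566
54.566 < 60 → F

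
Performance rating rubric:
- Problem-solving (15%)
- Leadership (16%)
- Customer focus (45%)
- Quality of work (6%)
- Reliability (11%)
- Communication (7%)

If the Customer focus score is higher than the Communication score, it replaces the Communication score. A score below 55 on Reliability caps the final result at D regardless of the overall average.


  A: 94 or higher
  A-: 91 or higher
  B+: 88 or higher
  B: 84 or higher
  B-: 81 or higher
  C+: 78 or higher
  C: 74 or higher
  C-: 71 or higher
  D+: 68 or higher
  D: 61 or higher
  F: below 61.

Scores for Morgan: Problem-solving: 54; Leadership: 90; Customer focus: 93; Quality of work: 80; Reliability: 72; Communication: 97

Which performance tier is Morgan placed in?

B-

Customer focus (93) ≤ Communication (97), so Communication stays at 97.
Reliability score 72 ≥ 55: minimum met.
Weighted total:
  Problem-solving 54 × 0.15 = 8.1
  Leadership 90 × 0.16 = 14.4
  Customer focus 93 × 0.45 = 41.85
  Quality of work 80 × 0.06 = 4.8
  Reliability 72 × 0.11 = 7.92
  Communication 97 × 0.07 = 6.79
Sum = 83.86
83.86 is ≥ 81 and < 84 → B-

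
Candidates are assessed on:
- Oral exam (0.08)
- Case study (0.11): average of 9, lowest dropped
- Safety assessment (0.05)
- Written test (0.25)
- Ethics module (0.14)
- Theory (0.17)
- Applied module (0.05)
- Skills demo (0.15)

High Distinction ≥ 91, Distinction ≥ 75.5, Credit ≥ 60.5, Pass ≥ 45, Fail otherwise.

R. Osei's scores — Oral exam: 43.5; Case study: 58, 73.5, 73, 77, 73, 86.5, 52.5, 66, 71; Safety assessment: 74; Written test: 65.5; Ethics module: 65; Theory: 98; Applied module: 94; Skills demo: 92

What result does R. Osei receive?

Case study: drop 52.5 → average of remaining 8 = 578/8 = 72.25
Weighted total:
  Oral exam 43.5 × 0.08 = 3.48
  Case study 72.25 × 0.11 = 7.9475
  Safety assessment 74 × 0.05 = 3.7
  Written test 65.5 × 0.25 = 16.375
  Ethics module 65 × 0.14 = 9.1
  Theory 98 × 0.17 = 16.66
  Applied module 94 × 0.05 = 4.7
  Skills demo 92 × 0.15 = 13.8
Sum = 75.7625
75.7625 is ≥ 75.5 and < 91 → Distinction

Distinction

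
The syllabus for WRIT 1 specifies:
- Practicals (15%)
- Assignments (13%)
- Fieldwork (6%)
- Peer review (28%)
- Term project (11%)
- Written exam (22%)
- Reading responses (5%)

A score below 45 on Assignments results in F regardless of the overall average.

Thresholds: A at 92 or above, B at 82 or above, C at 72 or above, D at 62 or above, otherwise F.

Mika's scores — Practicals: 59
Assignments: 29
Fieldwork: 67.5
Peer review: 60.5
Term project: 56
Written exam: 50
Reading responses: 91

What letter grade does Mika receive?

F

Assignments score 29 < 45: minimum not met.
Weighted total:
  Practicals 59 × 0.15 = 8.85
  Assignments 29 × 0.13 = 3.77
  Fieldwork 67.5 × 0.06 = 4.05
  Peer review 60.5 × 0.28 = 16.94
  Term project 56 × 0.11 = 6.16
  Written exam 50 × 0.22 = 11
  Reading responses 91 × 0.05 = 4.55
Sum = 55.32
Because the Assignments minimum was not met, the result is F.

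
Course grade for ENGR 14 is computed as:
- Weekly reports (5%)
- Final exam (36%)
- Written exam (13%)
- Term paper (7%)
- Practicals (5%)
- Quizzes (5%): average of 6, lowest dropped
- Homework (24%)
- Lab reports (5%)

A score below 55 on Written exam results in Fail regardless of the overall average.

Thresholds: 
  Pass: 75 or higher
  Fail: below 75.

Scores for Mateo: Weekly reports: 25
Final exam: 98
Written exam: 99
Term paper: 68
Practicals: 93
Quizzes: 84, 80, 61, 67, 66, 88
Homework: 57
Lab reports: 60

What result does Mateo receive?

Quizzes: drop 61 → average of remaining 5 = 385/5 = 77
Written exam score 99 ≥ 55: minimum met.
Weighted total:
  Weekly reports 25 × 0.05 = 1.25
  Final exam 98 × 0.36 = 35.28
  Written exam 99 × 0.13 = 12.87
  Term paper 68 × 0.07 = 4.76
  Practicals 93 × 0.05 = 4.65
  Quizzes 77 × 0.05 = 3.85
  Homework 57 × 0.24 = 13.68
  Lab reports 60 × 0.05 = 3
Sum = 79.34
79.34 ≥ 75 → Pass

Pass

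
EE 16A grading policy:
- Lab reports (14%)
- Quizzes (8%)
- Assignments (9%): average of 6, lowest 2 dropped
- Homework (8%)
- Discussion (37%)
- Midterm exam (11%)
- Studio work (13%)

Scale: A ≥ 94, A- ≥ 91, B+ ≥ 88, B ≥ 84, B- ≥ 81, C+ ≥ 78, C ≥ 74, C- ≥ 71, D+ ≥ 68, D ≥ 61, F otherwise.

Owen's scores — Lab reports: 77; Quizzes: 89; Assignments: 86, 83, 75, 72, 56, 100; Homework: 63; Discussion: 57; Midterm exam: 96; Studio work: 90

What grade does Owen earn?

Assignments: drop 56, 72 → average of remaining 4 = 344/4 = 86
Weighted total:
  Lab reports 77 × 0.14 = 10.78
  Quizzes 89 × 0.08 = 7.12
  Assignments 86 × 0.09 = 7.74
  Homework 63 × 0.08 = 5.04
  Discussion 57 × 0.37 = 21.09
  Midterm exam 96 × 0.11 = 10.56
  Studio work 90 × 0.13 = 11.7
Sum = 74.03
74.03 is ≥ 74 and < 78 → C

C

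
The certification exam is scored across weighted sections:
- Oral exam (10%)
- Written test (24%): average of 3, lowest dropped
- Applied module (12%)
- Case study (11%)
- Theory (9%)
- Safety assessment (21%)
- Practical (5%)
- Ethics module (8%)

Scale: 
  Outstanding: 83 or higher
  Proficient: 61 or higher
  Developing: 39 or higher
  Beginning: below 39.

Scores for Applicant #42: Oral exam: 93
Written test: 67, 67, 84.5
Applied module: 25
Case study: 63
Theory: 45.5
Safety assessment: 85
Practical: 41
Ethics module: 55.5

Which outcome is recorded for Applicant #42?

Proficient

Written test: drop 67 → average of remaining 2 = 151.5/2 = 75.75
Weighted total:
  Oral exam 93 × 0.1 = 9.3
  Written test 75.75 × 0.24 = 18.18
  Applied module 25 × 0.12 = 3
  Case study 63 × 0.11 = 6.93
  Theory 45.5 × 0.09 = 4.095
  Safety assessment 85 × 0.21 = 17.85
  Practical 41 × 0.05 = 2.05
  Ethics module 55.5 × 0.08 = 4.44
Sum = 65.845
65.845 is ≥ 61 and < 83 → Proficient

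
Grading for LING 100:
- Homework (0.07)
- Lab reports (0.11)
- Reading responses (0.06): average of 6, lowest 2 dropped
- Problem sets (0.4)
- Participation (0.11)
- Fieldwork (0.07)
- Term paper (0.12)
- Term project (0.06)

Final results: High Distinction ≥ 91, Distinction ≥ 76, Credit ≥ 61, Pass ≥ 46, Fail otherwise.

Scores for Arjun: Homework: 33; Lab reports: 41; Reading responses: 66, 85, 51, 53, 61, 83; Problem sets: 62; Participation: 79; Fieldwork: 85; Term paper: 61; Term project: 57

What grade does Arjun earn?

Credit

Reading responses: drop 51, 53 → average of remaining 4 = 295/4 = 73.75
Weighted total:
  Homework 33 × 0.07 = 2.31
  Lab reports 41 × 0.11 = 4.51
  Reading responses 73.75 × 0.06 = 4.425
  Problem sets 62 × 0.4 = 24.8
  Participation 79 × 0.11 = 8.69
  Fieldwork 85 × 0.07 = 5.95
  Term paper 61 × 0.12 = 7.32
  Term project 57 × 0.06 = 3.42
Sum = 61.425
61.425 is ≥ 61 and < 76 → Credit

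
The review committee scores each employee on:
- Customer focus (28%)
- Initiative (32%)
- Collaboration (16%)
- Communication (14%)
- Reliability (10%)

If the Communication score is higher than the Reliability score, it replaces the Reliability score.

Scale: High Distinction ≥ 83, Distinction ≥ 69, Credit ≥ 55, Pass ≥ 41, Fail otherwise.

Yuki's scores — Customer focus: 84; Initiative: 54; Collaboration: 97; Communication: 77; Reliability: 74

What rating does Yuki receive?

Communication (77) > Reliability (74), so Reliability counts as 77.
Weighted total:
  Customer focus 84 × 0.28 = 23.52
  Initiative 54 × 0.32 = 17.28
  Collaboration 97 × 0.16 = 15.52
  Communication 77 × 0.14 = 10.78
  Reliability 77 × 0.1 = 7.7
Sum = 74.8
74.8 is ≥ 69 and < 83 → Distinction

Distinction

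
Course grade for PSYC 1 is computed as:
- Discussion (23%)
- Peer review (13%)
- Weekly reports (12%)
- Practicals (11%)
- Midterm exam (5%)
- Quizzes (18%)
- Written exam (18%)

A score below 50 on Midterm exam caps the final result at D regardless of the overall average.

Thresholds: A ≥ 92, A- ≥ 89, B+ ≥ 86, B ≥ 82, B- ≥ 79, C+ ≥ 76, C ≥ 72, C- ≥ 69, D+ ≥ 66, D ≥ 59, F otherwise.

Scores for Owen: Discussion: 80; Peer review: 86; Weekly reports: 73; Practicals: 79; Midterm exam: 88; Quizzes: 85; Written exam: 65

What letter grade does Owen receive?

C+

Midterm exam score 88 ≥ 50: minimum met.
Weighted total:
  Discussion 80 × 0.23 = 18.4
  Peer review 86 × 0.13 = 11.18
  Weekly reports 73 × 0.12 = 8.76
  Practicals 79 × 0.11 = 8.69
  Midterm exam 88 × 0.05 = 4.4
  Quizzes 85 × 0.18 = 15.3
  Written exam 65 × 0.18 = 11.7
Sum = 78.43
78.43 is ≥ 76 and < 79 → C+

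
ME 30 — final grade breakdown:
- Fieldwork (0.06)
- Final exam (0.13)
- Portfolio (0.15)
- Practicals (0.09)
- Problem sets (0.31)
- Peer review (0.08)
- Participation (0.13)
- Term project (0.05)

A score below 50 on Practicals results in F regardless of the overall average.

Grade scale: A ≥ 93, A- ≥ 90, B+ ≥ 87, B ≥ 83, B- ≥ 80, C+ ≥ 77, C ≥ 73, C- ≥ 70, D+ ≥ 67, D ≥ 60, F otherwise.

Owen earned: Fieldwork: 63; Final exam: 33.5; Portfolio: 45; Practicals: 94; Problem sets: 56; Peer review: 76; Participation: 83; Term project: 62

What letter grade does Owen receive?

D

Practicals score 94 ≥ 50: minimum met.
Weighted total:
  Fieldwork 63 × 0.06 = 3.78
  Final exam 33.5 × 0.13 = 4.355
  Portfolio 45 × 0.15 = 6.75
  Practicals 94 × 0.09 = 8.46
  Problem sets 56 × 0.31 = 17.36
  Peer review 76 × 0.08 = 6.08
  Participation 83 × 0.13 = 10.79
  Term project 62 × 0.05 = 3.1
Sum = 60.675
60.675 is ≥ 60 and < 67 → D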